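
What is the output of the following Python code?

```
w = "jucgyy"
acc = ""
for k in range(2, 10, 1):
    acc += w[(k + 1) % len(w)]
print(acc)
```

k=2: add w[3]='g' → 'g'
k=3: add w[4]='y' → 'gy'
k=4: add w[5]='y' → 'gyy'
k=5: add w[0]='j' → 'gyyj'
k=6: add w[1]='u' → 'gyyju'
k=7: add w[2]='c' → 'gyyjuc'
k=8: add w[3]='g' → 'gyyjucg'
k=9: add w[4]='y' → 'gyyjucgy'

gyyjucgy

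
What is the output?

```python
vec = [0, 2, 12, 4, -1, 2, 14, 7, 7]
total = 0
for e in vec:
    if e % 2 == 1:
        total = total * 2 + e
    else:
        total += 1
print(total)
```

e=0: not odd, total = 0+1 = 1
e=2: not odd, total = 1+1 = 2
e=12: not odd, total = 2+1 = 3
e=4: not odd, total = 3+1 = 4
e=-1: odd, total = 4*2+(-1) = 7
e=2: not odd, total = 7+1 = 8
e=14: not odd, total = 8+1 = 9
e=7: odd, total = 9*2+7 = 25
e=7: odd, total = 25*2+7 = 57

57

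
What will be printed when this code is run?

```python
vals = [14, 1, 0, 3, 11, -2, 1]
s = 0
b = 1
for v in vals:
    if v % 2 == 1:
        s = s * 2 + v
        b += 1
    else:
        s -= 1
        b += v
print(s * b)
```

v=14: not odd, s = 0-1 = -1; b=15
v=1: odd, s = (-1)*2+1 = -1; b=16
v=0: not odd, s = (-1)-1 = -2; b=16
v=3: odd, s = (-2)*2+3 = -1; b=17
v=11: odd, s = (-1)*2+11 = 9; b=18
v=-2: not odd, s = 9-1 = 8; b=16
v=1: odd, s = 8*2+1 = 17; b=17
s*b = 17*17 = 289

289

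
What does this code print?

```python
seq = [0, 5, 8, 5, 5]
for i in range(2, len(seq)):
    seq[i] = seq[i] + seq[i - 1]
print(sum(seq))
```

59

i=2: seq[2] = 8+5 = 13 → [0, 5, 13, 5, 5]
i=3: seq[3] = 5+13 = 18 → [0, 5, 13, 18, 5]
i=4: seq[4] = 5+18 = 23 → [0, 5, 13, 18, 23]
sum = 59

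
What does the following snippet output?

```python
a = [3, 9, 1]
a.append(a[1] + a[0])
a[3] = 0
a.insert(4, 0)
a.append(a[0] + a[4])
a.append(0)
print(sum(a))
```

16

append a[1]+a[0] = 9+3 = 12 → [3, 9, 1, 12]
a[3] = 0 → [3, 9, 1, 0]
insert 0 at 4 → [3, 9, 1, 0, 0]
append a[0]+a[4] = 3+0 = 3 → [3, 9, 1, 0, 0, 3]
append 0 → [3, 9, 1, 0, 0, 3, 0]
sum = 16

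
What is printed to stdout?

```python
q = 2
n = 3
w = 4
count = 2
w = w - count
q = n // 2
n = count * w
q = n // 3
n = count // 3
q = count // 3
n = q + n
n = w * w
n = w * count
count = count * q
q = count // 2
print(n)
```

4

w = 4-2 = 2
q = 3//2 = 1
n = 2*2 = 4
q = 4//3 = 1
n = 2//3 = 0
q = 2//3 = 0
n = 0+0 = 0
n = 2*2 = 4
n = 2*2 = 4
count = 2*0 = 0
q = 0//2 = 0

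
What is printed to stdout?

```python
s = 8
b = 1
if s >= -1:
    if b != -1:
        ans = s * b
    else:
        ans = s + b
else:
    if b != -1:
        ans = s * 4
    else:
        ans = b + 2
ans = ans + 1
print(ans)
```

9

s=8, b=1
s >= -1 is True; b != -1 is True
→ ans = s * b = 8
ans = 8+1 = 9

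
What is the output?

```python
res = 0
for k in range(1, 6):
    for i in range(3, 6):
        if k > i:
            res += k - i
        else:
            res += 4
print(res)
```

52

k=1,i=3: not 1>3, res = 0+4 = 4
k=1,i=4: not 1>4, res = 4+4 = 8
k=1,i=5: not 1>5, res = 8+4 = 12
k=2,i=3: not 2>3, res = 12+4 = 16
k=2,i=4: not 2>4, res = 16+4 = 20
k=2,i=5: not 2>5, res = 20+4 = 24
k=3,i=3: not 3>3, res = 24+4 = 28
k=3,i=4: not 3>4, res = 28+4 = 32
k=3,i=5: not 3>5, res = 32+4 = 36
k=4,i=3: 4>3, res = 36+1 = 37
k=4,i=4: not 4>4, res = 37+4 = 41
k=4,i=5: not 4>5, res = 41+4 = 45
k=5,i=3: 5>3, res = 45+2 = 47
k=5,i=4: 5>4, res = 47+1 = 48
k=5,i=5: not 5>5, res = 48+4 = 52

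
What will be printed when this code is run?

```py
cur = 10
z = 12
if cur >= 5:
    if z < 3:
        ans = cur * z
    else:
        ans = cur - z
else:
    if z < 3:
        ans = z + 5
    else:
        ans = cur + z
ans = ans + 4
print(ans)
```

cur=10, z=12
cur >= 5 is True; z < 3 is False
→ ans = cur - z = -2
ans = (-2)+4 = 2

2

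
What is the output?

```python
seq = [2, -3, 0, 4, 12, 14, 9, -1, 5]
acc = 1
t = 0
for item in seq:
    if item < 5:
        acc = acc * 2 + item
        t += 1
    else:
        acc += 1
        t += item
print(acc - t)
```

item=2: <5, acc = 1*2+2 = 4; t=1
item=-3: <5, acc = 4*2+(-3) = 5; t=2
item=0: <5, acc = 5*2+0 = 10; t=3
item=4: <5, acc = 10*2+4 = 24; t=4
item=12: not <5, acc = 24+1 = 25; t=16
item=14: not <5, acc = 25+1 = 26; t=30
item=9: not <5, acc = 26+1 = 27; t=39
item=-1: <5, acc = 27*2+(-1) = 53; t=40
item=5: not <5, acc = 53+1 = 54; t=45
acc-t = 54-45 = 9

9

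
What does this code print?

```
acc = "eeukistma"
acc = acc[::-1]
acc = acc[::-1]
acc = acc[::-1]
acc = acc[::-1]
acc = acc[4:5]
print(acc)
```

reverse → 'amtsikuee'
reverse → 'eeukistma'
reverse → 'amtsikuee'
reverse → 'eeukistma'
slice [4:5] → 'i'

i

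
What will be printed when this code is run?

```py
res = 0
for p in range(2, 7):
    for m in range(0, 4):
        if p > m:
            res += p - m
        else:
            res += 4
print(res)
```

63

p=2,m=0: 2>0, res = 0+2 = 2
p=2,m=1: 2>1, res = 2+1 = 3
p=2,m=2: not 2>2, res = 3+4 = 7
p=2,m=3: not 2>3, res = 7+4 = 11
p=3,m=0: 3>0, res = 11+3 = 14
p=3,m=1: 3>1, res = 14+2 = 16
p=3,m=2: 3>2, res = 16+1 = 17
p=3,m=3: not 3>3, res = 17+4 = 21
p=4,m=0: 4>0, res = 21+4 = 25
p=4,m=1: 4>1, res = 25+3 = 28
p=4,m=2: 4>2, res = 28+2 = 30
p=4,m=3: 4>3, res = 30+1 = 31
p=5,m=0: 5>0, res = 31+5 = 36
p=5,m=1: 5>1, res = 36+4 = 40
p=5,m=2: 5>2, res = 40+3 = 43
p=5,m=3: 5>3, res = 43+2 = 45
p=6,m=0: 6>0, res = 45+6 = 51
p=6,m=1: 6>1, res = 51+5 = 56
p=6,m=2: 6>2, res = 56+4 = 60
p=6,m=3: 6>3, res = 60+3 = 63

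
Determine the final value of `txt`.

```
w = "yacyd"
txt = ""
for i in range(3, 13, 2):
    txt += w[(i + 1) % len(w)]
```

i=3: add w[4]='d' → 'd'
i=5: add w[1]='a' → 'da'
i=7: add w[3]='y' → 'day'
i=9: add w[0]='y' → 'dayy'
i=11: add w[2]='c' → 'dayyc'

'dayyc'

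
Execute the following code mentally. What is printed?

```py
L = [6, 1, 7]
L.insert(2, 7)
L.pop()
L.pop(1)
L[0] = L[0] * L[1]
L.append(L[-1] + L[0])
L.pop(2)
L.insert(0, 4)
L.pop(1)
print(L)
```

[4, 7]

insert 7 at 2 → [6, 1, 7, 7]
pop() removes 7 → [6, 1, 7]
pop(1) removes 1 → [6, 7]
L[0] = L[0]*L[1] = 6*7 = 42 → [42, 7]
append L[-1]+L[0] = 7+42 = 49 → [42, 7, 49]
pop(2) removes 49 → [42, 7]
insert 4 at 0 → [4, 42, 7]
pop(1) removes 42 → [4, 7]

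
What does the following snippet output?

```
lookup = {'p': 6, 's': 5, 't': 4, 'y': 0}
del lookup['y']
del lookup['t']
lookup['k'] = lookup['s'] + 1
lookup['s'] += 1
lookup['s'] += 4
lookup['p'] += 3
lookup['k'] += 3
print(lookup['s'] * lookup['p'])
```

90

del 'y' → {'p': 6, 's': 5, 't': 4}
del 't' → {'p': 6, 's': 5}
lookup['k'] = lookup['s']+1 = 6 → {'p': 6, 's': 5, 'k': 6}
lookup['s'] = 5+1 = 6 → {'p': 6, 's': 6, 'k': 6}
lookup['s'] = 6+4 = 10 → {'p': 6, 's': 10, 'k': 6}
lookup['p'] = 6+3 = 9 → {'p': 9, 's': 10, 'k': 6}
lookup['k'] = 6+3 = 9 → {'p': 9, 's': 10, 'k': 9}
lookup['s']*lookup['p'] = 10*9 = 90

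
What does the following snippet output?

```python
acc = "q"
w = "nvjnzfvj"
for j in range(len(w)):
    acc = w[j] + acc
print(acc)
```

jvfznjvnq

j=0: prepend 'n' → 'nq'
j=1: prepend 'v' → 'vnq'
j=2: prepend 'j' → 'jvnq'
j=3: prepend 'n' → 'njvnq'
j=4: prepend 'z' → 'znjvnq'
j=5: prepend 'f' → 'fznjvnq'
j=6: prepend 'v' → 'vfznjvnq'
j=7: prepend 'j' → 'jvfznjvnq'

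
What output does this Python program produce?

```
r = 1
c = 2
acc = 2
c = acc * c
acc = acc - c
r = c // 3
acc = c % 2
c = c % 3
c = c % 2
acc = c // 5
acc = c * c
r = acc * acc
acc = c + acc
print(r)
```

c = 2*2 = 4
acc = 2-4 = -2
r = 4//3 = 1
acc = 4%2 = 0
c = 4%3 = 1
c = 1%2 = 1
acc = 1//5 = 0
acc = 1*1 = 1
r = 1*1 = 1
acc = 1+1 = 2

1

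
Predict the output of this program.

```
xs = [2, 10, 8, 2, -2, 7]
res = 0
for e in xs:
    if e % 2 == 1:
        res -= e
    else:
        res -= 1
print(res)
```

e=2: not odd, res = 0-1 = -1
e=10: not odd, res = (-1)-1 = -2
e=8: not odd, res = (-2)-1 = -3
e=2: not odd, res = (-3)-1 = -4
e=-2: not odd, res = (-4)-1 = -5
e=7: odd, res = (-5)-7 = -12

-12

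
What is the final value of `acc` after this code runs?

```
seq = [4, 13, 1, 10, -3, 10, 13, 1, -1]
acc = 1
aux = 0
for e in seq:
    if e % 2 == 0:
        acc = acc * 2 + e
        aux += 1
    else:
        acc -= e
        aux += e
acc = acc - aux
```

e=4: even, acc = 1*2+4 = 6; aux=1
e=13: not even, acc = 6-13 = -7; aux=14
e=1: not even, acc = (-7)-1 = -8; aux=15
e=10: even, acc = (-8)*2+10 = -6; aux=16
e=-3: not even, acc = (-6)-(-3) = -3; aux=13
e=10: even, acc = (-3)*2+10 = 4; aux=14
e=13: not even, acc = 4-13 = -9; aux=27
e=1: not even, acc = (-9)-1 = -10; aux=28
e=-1: not even, acc = (-10)-(-1) = -9; aux=27
acc-aux = (-9)-27 = -36

-36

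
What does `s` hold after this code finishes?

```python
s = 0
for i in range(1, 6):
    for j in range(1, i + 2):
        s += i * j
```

210

i=1,j=1: s = 0+1 = 1
i=1,j=2: s = 1+2 = 3
i=2,j=1: s = 3+2 = 5
i=2,j=2: s = 5+4 = 9
i=2,j=3: s = 9+6 = 15
i=3,j=1: s = 15+3 = 18
i=3,j=2: s = 18+6 = 24
i=3,j=3: s = 24+9 = 33
i=3,j=4: s = 33+12 = 45
i=4,j=1: s = 45+4 = 49
i=4,j=2: s = 49+8 = 57
i=4,j=3: s = 57+12 = 69
i=4,j=4: s = 69+16 = 85
i=4,j=5: s = 85+20 = 105
i=5,j=1: s = 105+5 = 110
i=5,j=2: s = 110+10 = 120
i=5,j=3: s = 120+15 = 135
i=5,j=4: s = 135+20 = 155
i=5,j=5: s = 155+25 = 180
i=5,j=6: s = 180+30 = 210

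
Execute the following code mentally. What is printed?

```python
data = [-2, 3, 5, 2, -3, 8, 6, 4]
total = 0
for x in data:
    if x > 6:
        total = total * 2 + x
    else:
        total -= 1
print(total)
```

x=-2: not >6, total = 0-1 = -1
x=3: not >6, total = (-1)-1 = -2
x=5: not >6, total = (-2)-1 = -3
x=2: not >6, total = (-3)-1 = -4
x=-3: not >6, total = (-4)-1 = -5
x=8: >6, total = (-5)*2+8 = -2
x=6: not >6, total = (-2)-1 = -3
x=4: not >6, total = (-3)-1 = -4

-4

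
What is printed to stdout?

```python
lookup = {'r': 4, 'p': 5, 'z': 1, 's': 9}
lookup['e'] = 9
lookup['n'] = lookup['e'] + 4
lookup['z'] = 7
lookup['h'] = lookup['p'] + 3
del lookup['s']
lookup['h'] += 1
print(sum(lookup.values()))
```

lookup['e'] = 9 → {'r': 4, 'p': 5, 'z': 1, 's': 9, 'e': 9}
lookup['n'] = lookup['e']+4 = 13 → {'r': 4, 'p': 5, 'z': 1, 's': 9, 'e': 9, 'n': 13}
lookup['z'] = 7 → {'r': 4, 'p': 5, 'z': 7, 's': 9, 'e': 9, 'n': 13}
lookup['h'] = lookup['p']+3 = 8 → {'r': 4, 'p': 5, 'z': 7, 's': 9, 'e': 9, 'n': 13, 'h': 8}
del 's' → {'r': 4, 'p': 5, 'z': 7, 'e': 9, 'n': 13, 'h': 8}
lookup['h'] = 8+1 = 9 → {'r': 4, 'p': 5, 'z': 7, 'e': 9, 'n': 13, 'h': 9}
sum of values = 47

47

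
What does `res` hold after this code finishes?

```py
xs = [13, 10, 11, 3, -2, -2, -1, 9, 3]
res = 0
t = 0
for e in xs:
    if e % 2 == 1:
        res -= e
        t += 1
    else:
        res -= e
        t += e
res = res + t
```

e=13: odd, res = 0-13 = -13; t=1
e=10: not odd, res = (-13)-10 = -23; t=11
e=11: odd, res = (-23)-11 = -34; t=12
e=3: odd, res = (-34)-3 = -37; t=13
e=-2: not odd, res = (-37)-(-2) = -35; t=11
e=-2: not odd, res = (-35)-(-2) = -33; t=9
e=-1: odd, res = (-33)-(-1) = -32; t=10
e=9: odd, res = (-32)-9 = -41; t=11
e=3: odd, res = (-41)-3 = -44; t=12
res+t = (-44)+12 = -32

-32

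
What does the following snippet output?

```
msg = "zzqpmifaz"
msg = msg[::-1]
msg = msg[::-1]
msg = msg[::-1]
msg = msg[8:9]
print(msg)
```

reverse → 'zafimpqzz'
reverse → 'zzqpmifaz'
reverse → 'zafimpqzz'
slice [8:9] → 'z'

z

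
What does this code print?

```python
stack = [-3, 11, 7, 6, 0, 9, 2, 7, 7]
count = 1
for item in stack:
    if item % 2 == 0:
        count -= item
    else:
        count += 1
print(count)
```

-1

item=-3: not even, count = 1+1 = 2
item=11: not even, count = 2+1 = 3
item=7: not even, count = 3+1 = 4
item=6: even, count = 4-6 = -2
item=0: even, count = (-2)-0 = -2
item=9: not even, count = (-2)+1 = -1
item=2: even, count = (-1)-2 = -3
item=7: not even, count = (-3)+1 = -2
item=7: not even, count = (-2)+1 = -1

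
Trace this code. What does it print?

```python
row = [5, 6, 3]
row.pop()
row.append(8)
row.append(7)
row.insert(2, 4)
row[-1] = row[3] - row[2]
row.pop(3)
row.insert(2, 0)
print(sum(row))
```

pop() removes 3 → [5, 6]
append 8 → [5, 6, 8]
append 7 → [5, 6, 8, 7]
insert 4 at 2 → [5, 6, 4, 8, 7]
row[-1] = row[3]-row[2] = 8-4 = 4 → [5, 6, 4, 8, 4]
pop(3) removes 8 → [5, 6, 4, 4]
insert 0 at 2 → [5, 6, 0, 4, 4]
sum = 19

19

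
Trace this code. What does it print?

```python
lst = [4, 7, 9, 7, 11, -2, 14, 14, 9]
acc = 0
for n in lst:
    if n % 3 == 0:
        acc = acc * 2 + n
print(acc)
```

27

n=4: not %3==0
n=7: not %3==0
n=9: %3==0, acc = 0*2+9 = 9
n=7: not %3==0
n=11: not %3==0
n=-2: not %3==0
n=14: not %3==0
n=14: not %3==0
n=9: %3==0, acc = 9*2+9 = 27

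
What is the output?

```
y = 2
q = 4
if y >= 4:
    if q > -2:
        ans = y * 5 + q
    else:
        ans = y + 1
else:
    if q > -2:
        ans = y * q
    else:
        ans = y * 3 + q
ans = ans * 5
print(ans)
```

y=2, q=4
y >= 4 is False; q > -2 is True
→ ans = y * q = 8
ans = 8*5 = 40

40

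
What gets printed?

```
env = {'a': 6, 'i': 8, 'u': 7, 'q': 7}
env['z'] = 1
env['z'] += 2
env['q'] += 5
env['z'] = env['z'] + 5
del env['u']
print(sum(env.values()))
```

env['z'] = 1 → {'a': 6, 'i': 8, 'u': 7, 'q': 7, 'z': 1}
env['z'] = 1+2 = 3 → {'a': 6, 'i': 8, 'u': 7, 'q': 7, 'z': 3}
env['q'] = 7+5 = 12 → {'a': 6, 'i': 8, 'u': 7, 'q': 12, 'z': 3}
env['z'] = env['z']+5 = 8 → {'a': 6, 'i': 8, 'u': 7, 'q': 12, 'z': 8}
del 'u' → {'a': 6, 'i': 8, 'q': 12, 'z': 8}
sum of values = 34

34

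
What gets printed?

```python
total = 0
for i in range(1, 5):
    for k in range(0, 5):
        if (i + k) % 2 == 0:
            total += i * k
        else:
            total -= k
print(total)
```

32

i=1,k=0: odd sum, total = 0-0 = 0
i=1,k=1: even sum, total = 0+1 = 1
i=1,k=2: odd sum, total = 1-2 = -1
i=1,k=3: even sum, total = (-1)+3 = 2
i=1,k=4: odd sum, total = 2-4 = -2
i=2,k=0: even sum, total = (-2)+0 = -2
i=2,k=1: odd sum, total = (-2)-1 = -3
i=2,k=2: even sum, total = (-3)+4 = 1
i=2,k=3: odd sum, total = 1-3 = -2
i=2,k=4: even sum, total = (-2)+8 = 6
i=3,k=0: odd sum, total = 6-0 = 6
i=3,k=1: even sum, total = 6+3 = 9
i=3,k=2: odd sum, total = 9-2 = 7
i=3,k=3: even sum, total = 7+9 = 16
i=3,k=4: odd sum, total = 16-4 = 12
i=4,k=0: even sum, total = 12+0 = 12
i=4,k=1: odd sum, total = 12-1 = 11
i=4,k=2: even sum, total = 11+8 = 19
i=4,k=3: odd sum, total = 19-3 = 16
i=4,k=4: even sum, total = 16+16 = 32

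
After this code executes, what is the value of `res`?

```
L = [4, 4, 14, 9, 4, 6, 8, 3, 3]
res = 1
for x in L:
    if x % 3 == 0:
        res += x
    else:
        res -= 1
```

17

x=4: not %3==0, res = 1-1 = 0
x=4: not %3==0, res = 0-1 = -1
x=14: not %3==0, res = (-1)-1 = -2
x=9: %3==0, res = (-2)+9 = 7
x=4: not %3==0, res = 7-1 = 6
x=6: %3==0, res = 6+6 = 12
x=8: not %3==0, res = 12-1 = 11
x=3: %3==0, res = 11+3 = 14
x=3: %3==0, res = 14+3 = 17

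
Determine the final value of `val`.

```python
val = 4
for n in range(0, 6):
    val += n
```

n=0: val = 4+0 = 4
n=1: val = 4+1 = 5
n=2: val = 5+2 = 7
n=3: val = 7+3 = 10
n=4: val = 10+4 = 14
n=5: val = 14+5 = 19

19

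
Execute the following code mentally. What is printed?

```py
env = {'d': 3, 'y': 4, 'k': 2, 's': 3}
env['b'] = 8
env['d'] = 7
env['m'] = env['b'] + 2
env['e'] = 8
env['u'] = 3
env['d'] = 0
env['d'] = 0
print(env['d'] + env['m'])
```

env['b'] = 8 → {'d': 3, 'y': 4, 'k': 2, 's': 3, 'b': 8}
env['d'] = 7 → {'d': 7, 'y': 4, 'k': 2, 's': 3, 'b': 8}
env['m'] = env['b']+2 = 10 → {'d': 7, 'y': 4, 'k': 2, 's': 3, 'b': 8, 'm': 10}
env['e'] = 8 → {'d': 7, 'y': 4, 'k': 2, 's': 3, 'b': 8, 'm': 10, 'e': 8}
env['u'] = 3 → {'d': 7, 'y': 4, 'k': 2, 's': 3, 'b': 8, 'm': 10, 'e': 8, 'u': 3}
env['d'] = 0 → {'d': 0, 'y': 4, 'k': 2, 's': 3, 'b': 8, 'm': 10, 'e': 8, 'u': 3}
env['d'] = 0 → {'d': 0, 'y': 4, 'k': 2, 's': 3, 'b': 8, 'm': 10, 'e': 8, 'u': 3}
env['d']+env['m'] = 0+10 = 10

10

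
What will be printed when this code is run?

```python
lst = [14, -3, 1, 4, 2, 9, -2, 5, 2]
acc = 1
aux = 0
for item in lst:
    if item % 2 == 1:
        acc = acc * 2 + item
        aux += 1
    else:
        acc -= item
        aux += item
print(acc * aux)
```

item=14: not odd, acc = 1-14 = -13; aux=14
item=-3: odd, acc = (-13)*2+(-3) = -29; aux=15
item=1: odd, acc = (-29)*2+1 = -57; aux=16
item=4: not odd, acc = (-57)-4 = -61; aux=20
item=2: not odd, acc = (-61)-2 = -63; aux=22
item=9: odd, acc = (-63)*2+9 = -117; aux=23
item=-2: not odd, acc = (-117)-(-2) = -115; aux=21
item=5: odd, acc = (-115)*2+5 = -225; aux=22
item=2: not odd, acc = (-225)-2 = -227; aux=24
acc*aux = (-227)*24 = -5448

-5448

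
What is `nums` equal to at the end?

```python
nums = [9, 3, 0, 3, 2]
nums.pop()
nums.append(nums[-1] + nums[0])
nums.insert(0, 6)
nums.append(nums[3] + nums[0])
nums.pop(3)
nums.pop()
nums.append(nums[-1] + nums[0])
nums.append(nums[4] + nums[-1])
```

[6, 9, 3, 3, 12, 18, 30]

pop() removes 2 → [9, 3, 0, 3]
append nums[-1]+nums[0] = 3+9 = 12 → [9, 3, 0, 3, 12]
insert 6 at 0 → [6, 9, 3, 0, 3, 12]
append nums[3]+nums[0] = 0+6 = 6 → [6, 9, 3, 0, 3, 12, 6]
pop(3) removes 0 → [6, 9, 3, 3, 12, 6]
pop() removes 6 → [6, 9, 3, 3, 12]
append nums[-1]+nums[0] = 12+6 = 18 → [6, 9, 3, 3, 12, 18]
append nums[4]+nums[-1] = 12+18 = 30 → [6, 9, 3, 3, 12, 18, 30]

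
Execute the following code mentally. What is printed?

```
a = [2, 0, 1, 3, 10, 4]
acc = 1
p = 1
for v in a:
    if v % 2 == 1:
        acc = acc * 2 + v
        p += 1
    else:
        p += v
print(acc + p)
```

v=2: not odd; p=3
v=0: not odd; p=3
v=1: odd, acc = 1*2+1 = 3; p=4
v=3: odd, acc = 3*2+3 = 9; p=5
v=10: not odd; p=15
v=4: not odd; p=19
acc+p = 9+19 = 28

28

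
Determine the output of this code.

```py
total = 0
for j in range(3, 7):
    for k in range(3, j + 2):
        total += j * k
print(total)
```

j=3,k=3: total = 0+9 = 9
j=3,k=4: total = 9+12 = 21
j=4,k=3: total = 21+12 = 33
j=4,k=4: total = 33+16 = 49
j=4,k=5: total = 49+20 = 69
j=5,k=3: total = 69+15 = 84
j=5,k=4: total = 84+20 = 104
j=5,k=5: total = 104+25 = 129
j=5,k=6: total = 129+30 = 159
j=6,k=3: total = 159+18 = 177
j=6,k=4: total = 177+24 = 201
j=6,k=5: total = 201+30 = 231
j=6,k=6: total = 231+36 = 267
j=6,k=7: total = 267+42 = 309

309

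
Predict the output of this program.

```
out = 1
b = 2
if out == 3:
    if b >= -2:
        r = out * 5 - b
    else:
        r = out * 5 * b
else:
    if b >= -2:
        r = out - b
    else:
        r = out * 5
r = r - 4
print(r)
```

-5

out=1, b=2
out == 3 is False; b >= -2 is True
→ r = out - b = -1
r = (-1)-4 = -5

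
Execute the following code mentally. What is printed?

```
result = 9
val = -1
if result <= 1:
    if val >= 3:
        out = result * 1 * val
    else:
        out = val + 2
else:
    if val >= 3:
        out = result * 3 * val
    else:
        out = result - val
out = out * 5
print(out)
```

result=9, val=-1
result <= 1 is False; val >= 3 is False
→ out = result - val = 10
out = 10*5 = 50

50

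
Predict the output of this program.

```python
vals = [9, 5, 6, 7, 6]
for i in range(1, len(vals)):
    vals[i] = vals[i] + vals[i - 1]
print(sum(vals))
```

i=1: vals[1] = 5+9 = 14 → [9, 14, 6, 7, 6]
i=2: vals[2] = 6+14 = 20 → [9, 14, 20, 7, 6]
i=3: vals[3] = 7+20 = 27 → [9, 14, 20, 27, 6]
i=4: vals[4] = 6+27 = 33 → [9, 14, 20, 27, 33]
sum = 103

103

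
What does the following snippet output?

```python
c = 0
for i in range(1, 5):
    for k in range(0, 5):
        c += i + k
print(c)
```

90

i=1,k=0: c = 0+1 = 1
i=1,k=1: c = 1+2 = 3
i=1,k=2: c = 3+3 = 6
i=1,k=3: c = 6+4 = 10
i=1,k=4: c = 10+5 = 15
i=2,k=0: c = 15+2 = 17
i=2,k=1: c = 17+3 = 20
i=2,k=2: c = 20+4 = 24
i=2,k=3: c = 24+5 = 29
i=2,k=4: c = 29+6 = 35
i=3,k=0: c = 35+3 = 38
i=3,k=1: c = 38+4 = 42
i=3,k=2: c = 42+5 = 47
i=3,k=3: c = 47+6 = 53
i=3,k=4: c = 53+7 = 60
i=4,k=0: c = 60+4 = 64
i=4,k=1: c = 64+5 = 69
i=4,k=2: c = 69+6 = 75
i=4,k=3: c = 75+7 = 82
i=4,k=4: c = 82+8 = 90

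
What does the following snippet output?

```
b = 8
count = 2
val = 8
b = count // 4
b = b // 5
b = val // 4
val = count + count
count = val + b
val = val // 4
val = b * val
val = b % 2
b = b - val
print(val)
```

0

b = 2//4 = 0
b = 0//5 = 0
b = 8//4 = 2
val = 2+2 = 4
count = 4+2 = 6
val = 4//4 = 1
val = 2*1 = 2
val = 2%2 = 0
b = 2-0 = 2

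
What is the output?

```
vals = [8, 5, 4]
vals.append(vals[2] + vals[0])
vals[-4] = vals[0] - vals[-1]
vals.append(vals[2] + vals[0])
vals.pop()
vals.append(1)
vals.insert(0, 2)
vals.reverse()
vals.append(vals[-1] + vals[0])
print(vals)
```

append vals[2]+vals[0] = 4+8 = 12 → [8, 5, 4, 12]
vals[-4] = vals[0]-vals[-1] = 8-12 = -4 → [-4, 5, 4, 12]
append vals[2]+vals[0] = 4+(-4) = 0 → [-4, 5, 4, 12, 0]
pop() removes 0 → [-4, 5, 4, 12]
append 1 → [-4, 5, 4, 12, 1]
insert 2 at 0 → [2, -4, 5, 4, 12, 1]
reverse → [1, 12, 4, 5, -4, 2]
append vals[-1]+vals[0] = 2+1 = 3 → [1, 12, 4, 5, -4, 2, 3]

[1, 12, 4, 5, -4, 2, 3]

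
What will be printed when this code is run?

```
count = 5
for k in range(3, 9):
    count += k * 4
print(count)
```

k=3: count = 5+3*4 = 17
k=4: count = 17+4*4 = 33
k=5: count = 33+5*4 = 53
k=6: count = 53+6*4 = 77
k=7: count = 77+7*4 = 105
k=8: count = 105+8*4 = 137

137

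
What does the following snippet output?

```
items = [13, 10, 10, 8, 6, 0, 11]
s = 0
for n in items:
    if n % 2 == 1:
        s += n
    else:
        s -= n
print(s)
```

-10

n=13: odd, s = 0+13 = 13
n=10: not odd, s = 13-10 = 3
n=10: not odd, s = 3-10 = -7
n=8: not odd, s = (-7)-8 = -15
n=6: not odd, s = (-15)-6 = -21
n=0: not odd, s = (-21)-0 = -21
n=11: odd, s = (-21)+11 = -10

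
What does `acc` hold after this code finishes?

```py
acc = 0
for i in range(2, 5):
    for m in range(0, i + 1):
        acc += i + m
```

57

i=2,m=0: acc = 0+2 = 2
i=2,m=1: acc = 2+3 = 5
i=2,m=2: acc = 5+4 = 9
i=3,m=0: acc = 9+3 = 12
i=3,m=1: acc = 12+4 = 16
i=3,m=2: acc = 16+5 = 21
i=3,m=3: acc = 21+6 = 27
i=4,m=0: acc = 27+4 = 31
i=4,m=1: acc = 31+5 = 36
i=4,m=2: acc = 36+6 = 42
i=4,m=3: acc = 42+7 = 49
i=4,m=4: acc = 49+8 = 57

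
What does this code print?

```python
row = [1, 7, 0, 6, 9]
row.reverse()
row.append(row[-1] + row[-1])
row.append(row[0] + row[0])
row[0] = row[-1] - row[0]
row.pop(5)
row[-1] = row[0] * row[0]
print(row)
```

reverse → [9, 6, 0, 7, 1]
append row[-1]+row[-1] = 1+1 = 2 → [9, 6, 0, 7, 1, 2]
append row[0]+row[0] = 9+9 = 18 → [9, 6, 0, 7, 1, 2, 18]
row[0] = row[-1]-row[0] = 18-9 = 9 → [9, 6, 0, 7, 1, 2, 18]
pop(5) removes 2 → [9, 6, 0, 7, 1, 18]
row[-1] = row[0]*row[0] = 9*9 = 81 → [9, 6, 0, 7, 1, 81]

[9, 6, 0, 7, 1, 81]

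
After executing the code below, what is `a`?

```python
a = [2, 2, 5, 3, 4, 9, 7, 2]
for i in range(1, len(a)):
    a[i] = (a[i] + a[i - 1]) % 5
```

[2, 4, 4, 2, 1, 0, 2, 4]

i=1: a[1] = (2+2)%5 = 4 → [2, 4, 5, 3, 4, 9, 7, 2]
i=2: a[2] = (5+4)%5 = 4 → [2, 4, 4, 3, 4, 9, 7, 2]
i=3: a[3] = (3+4)%5 = 2 → [2, 4, 4, 2, 4, 9, 7, 2]
i=4: a[4] = (4+2)%5 = 1 → [2, 4, 4, 2, 1, 9, 7, 2]
i=5: a[5] = (9+1)%5 = 0 → [2, 4, 4, 2, 1, 0, 7, 2]
i=6: a[6] = (7+0)%5 = 2 → [2, 4, 4, 2, 1, 0, 2, 2]
i=7: a[7] = (2+2)%5 = 4 → [2, 4, 4, 2, 1, 0, 2, 4]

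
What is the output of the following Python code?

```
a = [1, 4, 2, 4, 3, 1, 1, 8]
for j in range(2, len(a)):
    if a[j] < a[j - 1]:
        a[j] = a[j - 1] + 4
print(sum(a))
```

113

j=2: 2<4, a[2] = 4+4 = 8 → [1, 4, 8, 4, 3, 1, 1, 8]
j=3: 4<8, a[3] = 8+4 = 12 → [1, 4, 8, 12, 3, 1, 1, 8]
j=4: 3<12, a[4] = 12+4 = 16 → [1, 4, 8, 12, 16, 1, 1, 8]
j=5: 1<16, a[5] = 16+4 = 20 → [1, 4, 8, 12, 16, 20, 1, 8]
j=6: 1<20, a[6] = 20+4 = 24 → [1, 4, 8, 12, 16, 20, 24, 8]
j=7: 8<24, a[7] = 24+4 = 28 → [1, 4, 8, 12, 16, 20, 24, 28]
sum = 113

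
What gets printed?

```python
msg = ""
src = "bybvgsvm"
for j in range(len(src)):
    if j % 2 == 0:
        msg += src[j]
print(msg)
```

bbgv

j=0: add 'b' → 'b'
j=1: skip
j=2: add 'b' → 'bb'
j=3: skip
j=4: add 'g' → 'bbg'
j=5: skip
j=6: add 'v' → 'bbgv'
j=7: skip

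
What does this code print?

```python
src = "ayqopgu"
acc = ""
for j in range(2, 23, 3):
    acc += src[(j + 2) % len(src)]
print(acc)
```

paouqgy

j=2: add src[4]='p' → 'p'
j=5: add src[0]='a' → 'pa'
j=8: add src[3]='o' → 'pao'
j=11: add src[6]='u' → 'paou'
j=14: add src[2]='q' → 'paouq'
j=17: add src[5]='g' → 'paouqg'
j=20: add src[1]='y' → 'paouqgy'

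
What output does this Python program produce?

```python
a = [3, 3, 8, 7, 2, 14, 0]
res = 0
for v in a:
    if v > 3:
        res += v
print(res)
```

29

v=3: not >3
v=3: not >3
v=8: >3, res = 0+8 = 8
v=7: >3, res = 8+7 = 15
v=2: not >3
v=14: >3, res = 15+14 = 29
v=0: not >3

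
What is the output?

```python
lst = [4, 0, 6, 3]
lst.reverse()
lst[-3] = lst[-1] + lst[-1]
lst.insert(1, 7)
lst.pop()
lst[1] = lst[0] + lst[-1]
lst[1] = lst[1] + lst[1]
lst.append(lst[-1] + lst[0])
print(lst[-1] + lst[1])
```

reverse → [3, 6, 0, 4]
lst[-3] = lst[-1]+lst[-1] = 4+4 = 8 → [3, 8, 0, 4]
insert 7 at 1 → [3, 7, 8, 0, 4]
pop() removes 4 → [3, 7, 8, 0]
lst[1] = lst[0]+lst[-1] = 3+0 = 3 → [3, 3, 8, 0]
lst[1] = lst[1]+lst[1] = 3+3 = 6 → [3, 6, 8, 0]
append lst[-1]+lst[0] = 0+3 = 3 → [3, 6, 8, 0, 3]
lst[-1]+lst[1] = 3+6 = 9

9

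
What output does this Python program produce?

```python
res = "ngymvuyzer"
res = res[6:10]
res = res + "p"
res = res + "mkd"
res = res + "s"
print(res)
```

yzerpmkds

slice [6:10] → 'yzer'
+ 'p' → 'yzerp'
+ 'mkd' → 'yzerpmkd'
+ 's' → 'yzerpmkds'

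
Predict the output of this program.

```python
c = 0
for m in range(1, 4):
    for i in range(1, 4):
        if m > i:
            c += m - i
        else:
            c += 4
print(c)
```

m=1,i=1: not 1>1, c = 0+4 = 4
m=1,i=2: not 1>2, c = 4+4 = 8
m=1,i=3: not 1>3, c = 8+4 = 12
m=2,i=1: 2>1, c = 12+1 = 13
m=2,i=2: not 2>2, c = 13+4 = 17
m=2,i=3: not 2>3, c = 17+4 = 21
m=3,i=1: 3>1, c = 21+2 = 23
m=3,i=2: 3>2, c = 23+1 = 24
m=3,i=3: not 3>3, c = 24+4 = 28

28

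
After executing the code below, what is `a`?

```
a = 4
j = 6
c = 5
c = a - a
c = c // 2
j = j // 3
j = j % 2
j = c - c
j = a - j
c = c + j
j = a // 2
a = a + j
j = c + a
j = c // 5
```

6

c = 4-4 = 0
c = 0//2 = 0
j = 6//3 = 2
j = 2%2 = 0
j = 0-0 = 0
j = 4-0 = 4
c = 0+4 = 4
j = 4//2 = 2
a = 4+2 = 6
j = 4+6 = 10
j = 4//5 = 0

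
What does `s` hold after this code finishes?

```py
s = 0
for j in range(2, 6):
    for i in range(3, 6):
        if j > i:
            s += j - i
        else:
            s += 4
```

j=2,i=3: not 2>3, s = 0+4 = 4
j=2,i=4: not 2>4, s = 4+4 = 8
j=2,i=5: not 2>5, s = 8+4 = 12
j=3,i=3: not 3>3, s = 12+4 = 16
j=3,i=4: not 3>4, s = 16+4 = 20
j=3,i=5: not 3>5, s = 20+4 = 24
j=4,i=3: 4>3, s = 24+1 = 25
j=4,i=4: not 4>4, s = 25+4 = 29
j=4,i=5: not 4>5, s = 29+4 = 33
j=5,i=3: 5>3, s = 33+2 = 35
j=5,i=4: 5>4, s = 35+1 = 36
j=5,i=5: not 5>5, s = 36+4 = 40

40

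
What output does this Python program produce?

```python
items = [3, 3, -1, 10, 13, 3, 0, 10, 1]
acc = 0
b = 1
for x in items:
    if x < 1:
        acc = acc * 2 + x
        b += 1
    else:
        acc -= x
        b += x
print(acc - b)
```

-135

x=3: not <1, acc = 0-3 = -3; b=4
x=3: not <1, acc = (-3)-3 = -6; b=7
x=-1: <1, acc = (-6)*2+(-1) = -13; b=8
x=10: not <1, acc = (-13)-10 = -23; b=18
x=13: not <1, acc = (-23)-13 = -36; b=31
x=3: not <1, acc = (-36)-3 = -39; b=34
x=0: <1, acc = (-39)*2+0 = -78; b=35
x=10: not <1, acc = (-78)-10 = -88; b=45
x=1: not <1, acc = (-88)-1 = -89; b=46
acc-b = (-89)-46 = -135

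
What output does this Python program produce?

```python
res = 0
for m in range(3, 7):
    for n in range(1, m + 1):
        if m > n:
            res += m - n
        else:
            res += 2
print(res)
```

42

m=3,n=1: 3>1, res = 0+2 = 2
m=3,n=2: 3>2, res = 2+1 = 3
m=3,n=3: not 3>3, res = 3+2 = 5
m=4,n=1: 4>1, res = 5+3 = 8
m=4,n=2: 4>2, res = 8+2 = 10
m=4,n=3: 4>3, res = 10+1 = 11
m=4,n=4: not 4>4, res = 11+2 = 13
m=5,n=1: 5>1, res = 13+4 = 17
m=5,n=2: 5>2, res = 17+3 = 20
m=5,n=3: 5>3, res = 20+2 = 22
m=5,n=4: 5>4, res = 22+1 = 23
m=5,n=5: not 5>5, res = 23+2 = 25
m=6,n=1: 6>1, res = 25+5 = 30
m=6,n=2: 6>2, res = 30+4 = 34
m=6,n=3: 6>3, res = 34+3 = 37
m=6,n=4: 6>4, res = 37+2 = 39
m=6,n=5: 6>5, res = 39+1 = 40
m=6,n=6: not 6>6, res = 40+2 = 42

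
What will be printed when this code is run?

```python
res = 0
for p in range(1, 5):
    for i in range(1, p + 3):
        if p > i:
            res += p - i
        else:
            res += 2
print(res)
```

p=1,i=1: not 1>1, res = 0+2 = 2
p=1,i=2: not 1>2, res = 2+2 = 4
p=1,i=3: not 1>3, res = 4+2 = 6
p=2,i=1: 2>1, res = 6+1 = 7
p=2,i=2: not 2>2, res = 7+2 = 9
p=2,i=3: not 2>3, res = 9+2 = 11
p=2,i=4: not 2>4, res = 11+2 = 13
p=3,i=1: 3>1, res = 13+2 = 15
p=3,i=2: 3>2, res = 15+1 = 16
p=3,i=3: not 3>3, res = 16+2 = 18
p=3,i=4: not 3>4, res = 18+2 = 20
p=3,i=5: not 3>5, res = 20+2 = 22
p=4,i=1: 4>1, res = 22+3 = 25
p=4,i=2: 4>2, res = 25+2 = 27
p=4,i=3: 4>3, res = 27+1 = 28
p=4,i=4: not 4>4, res = 28+2 = 30
p=4,i=5: not 4>5, res = 30+2 = 32
p=4,i=6: not 4>6, res = 32+2 = 34

34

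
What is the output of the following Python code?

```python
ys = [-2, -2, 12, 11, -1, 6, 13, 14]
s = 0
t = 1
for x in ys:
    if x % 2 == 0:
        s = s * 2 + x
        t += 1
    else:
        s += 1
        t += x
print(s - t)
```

x=-2: even, s = 0*2+(-2) = -2; t=2
x=-2: even, s = (-2)*2+(-2) = -6; t=3
x=12: even, s = (-6)*2+12 = 0; t=4
x=11: not even, s = 0+1 = 1; t=15
x=-1: not even, s = 1+1 = 2; t=14
x=6: even, s = 2*2+6 = 10; t=15
x=13: not even, s = 10+1 = 11; t=28
x=14: even, s = 11*2+14 = 36; t=29
s-t = 36-29 = 7

7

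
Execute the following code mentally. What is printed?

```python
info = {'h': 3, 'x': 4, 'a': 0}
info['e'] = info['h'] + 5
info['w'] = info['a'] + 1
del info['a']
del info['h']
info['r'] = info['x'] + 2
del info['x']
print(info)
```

{'e': 8, 'w': 1, 'r': 6}

info['e'] = info['h']+5 = 8 → {'h': 3, 'x': 4, 'a': 0, 'e': 8}
info['w'] = info['a']+1 = 1 → {'h': 3, 'x': 4, 'a': 0, 'e': 8, 'w': 1}
del 'a' → {'h': 3, 'x': 4, 'e': 8, 'w': 1}
del 'h' → {'x': 4, 'e': 8, 'w': 1}
info['r'] = info['x']+2 = 6 → {'x': 4, 'e': 8, 'w': 1, 'r': 6}
del 'x' → {'e': 8, 'w': 1, 'r': 6}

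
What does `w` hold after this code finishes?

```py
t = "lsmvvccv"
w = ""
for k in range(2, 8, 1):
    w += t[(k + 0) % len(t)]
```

k=2: add t[2]='m' → 'm'
k=3: add t[3]='v' → 'mv'
k=4: add t[4]='v' → 'mvv'
k=5: add t[5]='c' → 'mvvc'
k=6: add t[6]='c' → 'mvvcc'
k=7: add t[7]='v' → 'mvvccv'

'mvvccv'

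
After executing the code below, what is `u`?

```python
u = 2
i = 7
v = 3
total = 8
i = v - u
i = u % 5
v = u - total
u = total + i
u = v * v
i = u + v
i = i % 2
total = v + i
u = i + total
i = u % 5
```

i = 3-2 = 1
i = 2%5 = 2
v = 2-8 = -6
u = 8+2 = 10
u = (-6)*(-6) = 36
i = 36+(-6) = 30
i = 30%2 = 0
total = (-6)+0 = -6
u = 0+(-6) = -6
i = (-6)%5 = 4

-6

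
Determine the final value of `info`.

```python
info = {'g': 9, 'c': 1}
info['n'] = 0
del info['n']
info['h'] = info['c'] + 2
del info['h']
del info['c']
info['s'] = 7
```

info['n'] = 0 → {'g': 9, 'c': 1, 'n': 0}
del 'n' → {'g': 9, 'c': 1}
info['h'] = info['c']+2 = 3 → {'g': 9, 'c': 1, 'h': 3}
del 'h' → {'g': 9, 'c': 1}
del 'c' → {'g': 9}
info['s'] = 7 → {'g': 9, 's': 7}

{'g': 9, 's': 7}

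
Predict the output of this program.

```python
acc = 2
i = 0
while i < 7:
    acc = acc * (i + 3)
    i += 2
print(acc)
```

i=0: acc = 2*3 = 6
i=2: acc = 6*5 = 30
i=4: acc = 30*7 = 210
i=6: acc = 210*9 = 1890

1890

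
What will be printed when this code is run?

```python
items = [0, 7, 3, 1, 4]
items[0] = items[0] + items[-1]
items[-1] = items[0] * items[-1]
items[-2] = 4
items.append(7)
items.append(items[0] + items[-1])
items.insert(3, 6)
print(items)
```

items[0] = items[0]+items[-1] = 0+4 = 4 → [4, 7, 3, 1, 4]
items[-1] = items[0]*items[-1] = 4*4 = 16 → [4, 7, 3, 1, 16]
items[-2] = 4 → [4, 7, 3, 4, 16]
append 7 → [4, 7, 3, 4, 16, 7]
append items[0]+items[-1] = 4+7 = 11 → [4, 7, 3, 4, 16, 7, 11]
insert 6 at 3 → [4, 7, 3, 6, 4, 16, 7, 11]

[4, 7, 3, 6, 4, 16, 7, 11]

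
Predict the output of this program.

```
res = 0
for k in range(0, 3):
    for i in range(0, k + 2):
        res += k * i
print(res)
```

15

k=0,i=0: res = 0+0 = 0
k=0,i=1: res = 0+0 = 0
k=1,i=0: res = 0+0 = 0
k=1,i=1: res = 0+1 = 1
k=1,i=2: res = 1+2 = 3
k=2,i=0: res = 3+0 = 3
k=2,i=1: res = 3+2 = 5
k=2,i=2: res = 5+4 = 9
k=2,i=3: res = 9+6 = 15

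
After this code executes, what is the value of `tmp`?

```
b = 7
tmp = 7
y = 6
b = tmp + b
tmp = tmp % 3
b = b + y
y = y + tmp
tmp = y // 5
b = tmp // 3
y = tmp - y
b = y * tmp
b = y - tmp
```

b = 7+7 = 14
tmp = 7%3 = 1
b = 14+6 = 20
y = 6+1 = 7
tmp = 7//5 = 1
b = 1//3 = 0
y = 1-7 = -6
b = (-6)*1 = -6
b = (-6)-1 = -7

1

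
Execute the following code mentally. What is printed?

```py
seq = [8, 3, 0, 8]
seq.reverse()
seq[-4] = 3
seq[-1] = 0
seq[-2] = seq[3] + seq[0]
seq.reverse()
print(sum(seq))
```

reverse → [8, 0, 3, 8]
seq[-4] = 3 → [3, 0, 3, 8]
seq[-1] = 0 → [3, 0, 3, 0]
seq[-2] = seq[3]+seq[0] = 0+3 = 3 → [3, 0, 3, 0]
reverse → [0, 3, 0, 3]
sum = 6

6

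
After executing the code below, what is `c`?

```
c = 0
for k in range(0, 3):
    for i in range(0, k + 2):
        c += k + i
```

k=0,i=0: c = 0+0 = 0
k=0,i=1: c = 0+1 = 1
k=1,i=0: c = 1+1 = 2
k=1,i=1: c = 2+2 = 4
k=1,i=2: c = 4+3 = 7
k=2,i=0: c = 7+2 = 9
k=2,i=1: c = 9+3 = 12
k=2,i=2: c = 12+4 = 16
k=2,i=3: c = 16+5 = 21

21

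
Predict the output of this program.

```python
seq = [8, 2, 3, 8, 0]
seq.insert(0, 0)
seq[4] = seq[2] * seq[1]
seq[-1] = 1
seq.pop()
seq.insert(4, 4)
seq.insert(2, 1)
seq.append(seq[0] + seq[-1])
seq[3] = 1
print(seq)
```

insert 0 at 0 → [0, 8, 2, 3, 8, 0]
seq[4] = seq[2]*seq[1] = 2*8 = 16 → [0, 8, 2, 3, 16, 0]
seq[-1] = 1 → [0, 8, 2, 3, 16, 1]
pop() removes 1 → [0, 8, 2, 3, 16]
insert 4 at 4 → [0, 8, 2, 3, 4, 16]
insert 1 at 2 → [0, 8, 1, 2, 3, 4, 16]
append seq[0]+seq[-1] = 0+16 = 16 → [0, 8, 1, 2, 3, 4, 16, 16]
seq[3] = 1 → [0, 8, 1, 1, 3, 4, 16, 16]

[0, 8, 1, 1, 3, 4, 16, 16]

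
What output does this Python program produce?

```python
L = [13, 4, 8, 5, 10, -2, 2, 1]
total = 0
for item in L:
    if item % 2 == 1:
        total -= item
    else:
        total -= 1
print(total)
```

-24

item=13: odd, total = 0-13 = -13
item=4: not odd, total = (-13)-1 = -14
item=8: not odd, total = (-14)-1 = -15
item=5: odd, total = (-15)-5 = -20
item=10: not odd, total = (-20)-1 = -21
item=-2: not odd, total = (-21)-1 = -22
item=2: not odd, total = (-22)-1 = -23
item=1: odd, total = (-23)-1 = -24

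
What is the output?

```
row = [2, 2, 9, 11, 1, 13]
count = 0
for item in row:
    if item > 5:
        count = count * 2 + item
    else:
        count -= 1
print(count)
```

item=2: not >5, count = 0-1 = -1
item=2: not >5, count = (-1)-1 = -2
item=9: >5, count = (-2)*2+9 = 5
item=11: >5, count = 5*2+11 = 21
item=1: not >5, count = 21-1 = 20
item=13: >5, count = 20*2+13 = 53

53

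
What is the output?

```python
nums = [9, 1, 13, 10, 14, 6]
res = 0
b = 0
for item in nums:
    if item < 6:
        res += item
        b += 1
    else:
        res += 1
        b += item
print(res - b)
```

-47

item=9: not <6, res = 0+1 = 1; b=9
item=1: <6, res = 1+1 = 2; b=10
item=13: not <6, res = 2+1 = 3; b=23
item=10: not <6, res = 3+1 = 4; b=33
item=14: not <6, res = 4+1 = 5; b=47
item=6: not <6, res = 5+1 = 6; b=53
res-b = 6-53 = -47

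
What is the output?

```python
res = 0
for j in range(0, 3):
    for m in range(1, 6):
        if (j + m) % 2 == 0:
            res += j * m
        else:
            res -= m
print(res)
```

-3

j=0,m=1: odd sum, res = 0-1 = -1
j=0,m=2: even sum, res = (-1)+0 = -1
j=0,m=3: odd sum, res = (-1)-3 = -4
j=0,m=4: even sum, res = (-4)+0 = -4
j=0,m=5: odd sum, res = (-4)-5 = -9
j=1,m=1: even sum, res = (-9)+1 = -8
j=1,m=2: odd sum, res = (-8)-2 = -10
j=1,m=3: even sum, res = (-10)+3 = -7
j=1,m=4: odd sum, res = (-7)-4 = -11
j=1,m=5: even sum, res = (-11)+5 = -6
j=2,m=1: odd sum, res = (-6)-1 = -7
j=2,m=2: even sum, res = (-7)+4 = -3
j=2,m=3: odd sum, res = (-3)-3 = -6
j=2,m=4: even sum, res = (-6)+8 = 2
j=2,m=5: odd sum, res = 2-5 = -3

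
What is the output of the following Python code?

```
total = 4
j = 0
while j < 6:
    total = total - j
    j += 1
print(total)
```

j=0: total = 4-0 = 4
j=1: total = 4-1 = 3
j=2: total = 3-2 = 1
j=3: total = 1-3 = -2
j=4: total = (-2)-4 = -6
j=5: total = (-6)-5 = -11

-11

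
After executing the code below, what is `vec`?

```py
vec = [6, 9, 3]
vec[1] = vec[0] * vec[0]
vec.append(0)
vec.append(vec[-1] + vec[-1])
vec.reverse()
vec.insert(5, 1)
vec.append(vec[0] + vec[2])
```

[0, 0, 3, 36, 6, 1, 3]

vec[1] = vec[0]*vec[0] = 6*6 = 36 → [6, 36, 3]
append 0 → [6, 36, 3, 0]
append vec[-1]+vec[-1] = 0+0 = 0 → [6, 36, 3, 0, 0]
reverse → [0, 0, 3, 36, 6]
insert 1 at 5 → [0, 0, 3, 36, 6, 1]
append vec[0]+vec[2] = 0+3 = 3 → [0, 0, 3, 36, 6, 1, 3]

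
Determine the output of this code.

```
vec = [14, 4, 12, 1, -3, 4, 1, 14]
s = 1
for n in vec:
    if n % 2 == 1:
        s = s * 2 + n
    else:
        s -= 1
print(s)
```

n=14: not odd, s = 1-1 = 0
n=4: not odd, s = 0-1 = -1
n=12: not odd, s = (-1)-1 = -2
n=1: odd, s = (-2)*2+1 = -3
n=-3: odd, s = (-3)*2+(-3) = -9
n=4: not odd, s = (-9)-1 = -10
n=1: odd, s = (-10)*2+1 = -19
n=14: not odd, s = (-19)-1 = -20

-20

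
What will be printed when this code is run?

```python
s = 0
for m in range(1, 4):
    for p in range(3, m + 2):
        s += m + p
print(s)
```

18

m=2,p=3: s = 0+5 = 5
m=3,p=3: s = 5+6 = 11
m=3,p=4: s = 11+7 = 18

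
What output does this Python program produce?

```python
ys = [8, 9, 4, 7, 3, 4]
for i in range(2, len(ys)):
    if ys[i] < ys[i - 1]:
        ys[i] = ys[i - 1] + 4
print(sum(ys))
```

i=2: 4<9, ys[2] = 9+4 = 13 → [8, 9, 13, 7, 3, 4]
i=3: 7<13, ys[3] = 13+4 = 17 → [8, 9, 13, 17, 3, 4]
i=4: 3<17, ys[4] = 17+4 = 21 → [8, 9, 13, 17, 21, 4]
i=5: 4<21, ys[5] = 21+4 = 25 → [8, 9, 13, 17, 21, 25]
sum = 93

93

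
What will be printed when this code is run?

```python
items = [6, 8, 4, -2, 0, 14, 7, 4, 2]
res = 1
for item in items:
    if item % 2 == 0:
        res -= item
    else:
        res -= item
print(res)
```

-42

item=6: even, res = 1-6 = -5
item=8: even, res = (-5)-8 = -13
item=4: even, res = (-13)-4 = -17
item=-2: even, res = (-17)-(-2) = -15
item=0: even, res = (-15)-0 = -15
item=14: even, res = (-15)-14 = -29
item=7: not even, res = (-29)-7 = -36
item=4: even, res = (-36)-4 = -40
item=2: even, res = (-40)-2 = -42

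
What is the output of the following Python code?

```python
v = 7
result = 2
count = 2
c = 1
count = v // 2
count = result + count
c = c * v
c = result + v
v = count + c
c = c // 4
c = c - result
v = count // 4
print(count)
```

count = 7//2 = 3
count = 2+3 = 5
c = 1*7 = 7
c = 2+7 = 9
v = 5+9 = 14
c = 9//4 = 2
c = 2-2 = 0
v = 5//4 = 1

5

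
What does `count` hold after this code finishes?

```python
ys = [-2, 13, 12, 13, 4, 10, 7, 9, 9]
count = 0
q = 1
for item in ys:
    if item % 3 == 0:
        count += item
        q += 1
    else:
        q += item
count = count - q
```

-19

item=-2: not %3==0; q=-1
item=13: not %3==0; q=12
item=12: %3==0, count = 0+12 = 12; q=13
item=13: not %3==0; q=26
item=4: not %3==0; q=30
item=10: not %3==0; q=40
item=7: not %3==0; q=47
item=9: %3==0, count = 12+9 = 21; q=48
item=9: %3==0, count = 21+9 = 30; q=49
count-q = 30-49 = -19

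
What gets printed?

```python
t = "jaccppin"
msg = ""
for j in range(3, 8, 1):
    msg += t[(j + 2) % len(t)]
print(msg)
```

j=3: add t[5]='p' → 'p'
j=4: add t[6]='i' → 'pi'
j=5: add t[7]='n' → 'pin'
j=6: add t[0]='j' → 'pinj'
j=7: add t[1]='a' → 'pinja'

pinja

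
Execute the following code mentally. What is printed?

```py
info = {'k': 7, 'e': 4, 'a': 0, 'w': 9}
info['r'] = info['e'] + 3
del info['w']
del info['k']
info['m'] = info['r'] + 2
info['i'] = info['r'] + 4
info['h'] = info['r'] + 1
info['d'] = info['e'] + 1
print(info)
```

info['r'] = info['e']+3 = 7 → {'k': 7, 'e': 4, 'a': 0, 'w': 9, 'r': 7}
del 'w' → {'k': 7, 'e': 4, 'a': 0, 'r': 7}
del 'k' → {'e': 4, 'a': 0, 'r': 7}
info['m'] = info['r']+2 = 9 → {'e': 4, 'a': 0, 'r': 7, 'm': 9}
info['i'] = info['r']+4 = 11 → {'e': 4, 'a': 0, 'r': 7, 'm': 9, 'i': 11}
info['h'] = info['r']+1 = 8 → {'e': 4, 'a': 0, 'r': 7, 'm': 9, 'i': 11, 'h': 8}
info['d'] = info['e']+1 = 5 → {'e': 4, 'a': 0, 'r': 7, 'm': 9, 'i': 11, 'h': 8, 'd': 5}

{'e': 4, 'a': 0, 'r': 7, 'm': 9, 'i': 11, 'h': 8, 'd': 5}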